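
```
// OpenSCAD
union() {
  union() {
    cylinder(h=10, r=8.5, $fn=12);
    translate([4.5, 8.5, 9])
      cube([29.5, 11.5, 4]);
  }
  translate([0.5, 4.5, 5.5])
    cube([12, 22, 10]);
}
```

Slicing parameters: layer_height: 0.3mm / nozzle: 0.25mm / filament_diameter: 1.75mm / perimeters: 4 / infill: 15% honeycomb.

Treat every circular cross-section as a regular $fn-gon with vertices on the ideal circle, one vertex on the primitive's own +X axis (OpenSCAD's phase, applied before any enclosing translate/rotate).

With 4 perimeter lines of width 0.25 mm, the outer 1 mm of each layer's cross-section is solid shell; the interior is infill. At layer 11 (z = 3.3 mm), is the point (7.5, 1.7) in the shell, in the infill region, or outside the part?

At z = 3.3 mm: the r=8.5 cylinder contributes a regular 12-gon of circumradius 8.5; the cube at (4.5, 8.5) is not intersected at this z (z outside [9, 13]); Taking the union: only the r=8.5 cylinder is present, so the union is just that shape — 1 connected region; the cube at (0.5, 4.5) is not intersected at this z (z outside [5.5, 15.5]); Combining (union): only the result so far is present, so the union is just that shape — 1 connected region. Overall, the cross-section is a single solid region. The nearest boundary edge runs (8.50, 0.00)→(7.36, 4.25); distance from the point to it = 0.53 mm. The point is inside the cross-section, 0.53 mm from the nearest boundary — within the 1 mm shell band (4 × 0.25).

shell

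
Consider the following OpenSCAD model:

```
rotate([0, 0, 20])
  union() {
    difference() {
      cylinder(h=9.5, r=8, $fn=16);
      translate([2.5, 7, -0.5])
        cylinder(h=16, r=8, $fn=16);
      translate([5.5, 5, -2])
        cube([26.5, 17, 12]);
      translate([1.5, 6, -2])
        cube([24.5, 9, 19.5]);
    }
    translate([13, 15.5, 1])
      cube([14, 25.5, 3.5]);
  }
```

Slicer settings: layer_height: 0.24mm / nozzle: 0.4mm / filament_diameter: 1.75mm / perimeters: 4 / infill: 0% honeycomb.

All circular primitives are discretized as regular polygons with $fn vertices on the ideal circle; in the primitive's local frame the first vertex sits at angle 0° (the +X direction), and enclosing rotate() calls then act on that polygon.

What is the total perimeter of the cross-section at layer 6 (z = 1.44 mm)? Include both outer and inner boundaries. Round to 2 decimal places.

128.94 mm

At z = 1.44 mm: the r=8 cylinder gives a regular 16-gon of circumradius 8 (constant along its height) (perimeter = 2·16·8.000·sin(180°/16) = 49.94 mm); the r=8 cylinder at (2.5, 7) contributes a regular 16-gon of circumradius 8 (perimeter = 2·16·8.000·sin(180°/16) = 49.94 mm); the cube at (5.5, 5) is present — its section is the full 26.5×17 rectangle (perimeter 87.00 mm); the cube at (1.5, 6) (footprint 24.5×9) is included at this height (perimeter 67.00 mm); After the difference (first − rest): starting from the r=8 cylinder, the r=8 cylinder at (2.5, 7) partially overlaps it — only the 82.93 mm² overlap (of its 195.93 mm²) is removed, clipping the outline; the 26.5×17 cube at (5.5, 5) misses the remaining region (no effect); the 24.5×9 cube at (1.5, 6) misses the remaining region (no effect) — boundary = 49.94 mm; the 14×25.5 cube at (13, 15.5) contributes its full rectangle (perimeter 79.00 mm); Combining (union): the 2 present regions are separate (no shared area or edge), so areas and boundary lengths simply add and each stays a separate island — boundary = 128.94 mm; (rotated 20° about Z; rotation is an isometry so areas/perimeters/island counts are preserved). Overall, the cross-section has 2 separate islands. Total boundary length (outer) = 128.94 mm.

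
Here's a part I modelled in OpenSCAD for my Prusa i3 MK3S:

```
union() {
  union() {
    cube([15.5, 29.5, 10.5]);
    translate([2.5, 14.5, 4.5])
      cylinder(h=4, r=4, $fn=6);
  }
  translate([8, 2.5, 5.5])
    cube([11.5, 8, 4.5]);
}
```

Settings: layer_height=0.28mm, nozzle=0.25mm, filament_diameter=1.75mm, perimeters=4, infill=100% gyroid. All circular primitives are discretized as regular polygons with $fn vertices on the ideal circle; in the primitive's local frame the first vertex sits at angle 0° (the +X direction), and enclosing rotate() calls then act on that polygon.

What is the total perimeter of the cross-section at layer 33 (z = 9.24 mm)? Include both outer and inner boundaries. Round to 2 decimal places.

98.00 mm

At z = 9.24 mm: the cube is present — its section is the full 15.5×29.5 rectangle (perimeter 90.00 mm); the cylinder at (2.5, 14.5) does not reach this height (z outside [4.5, 8.5]); Merging all regions: only the 15.5×29.5 cube is present, so the union is just that shape — boundary = 90.00 mm; the cube at (8, 2.5) is present — its section is the full 11.5×8 rectangle (perimeter 39.00 mm); Taking the union: the regions partially overlap (shared area 60.00 mm²), so the edge portions inside another operand are dropped and the merged outline is re-measured after clipping — boundary = 98.00 mm. Overall, the cross-section is a single solid region. Total boundary length (outer) = 98.00 mm.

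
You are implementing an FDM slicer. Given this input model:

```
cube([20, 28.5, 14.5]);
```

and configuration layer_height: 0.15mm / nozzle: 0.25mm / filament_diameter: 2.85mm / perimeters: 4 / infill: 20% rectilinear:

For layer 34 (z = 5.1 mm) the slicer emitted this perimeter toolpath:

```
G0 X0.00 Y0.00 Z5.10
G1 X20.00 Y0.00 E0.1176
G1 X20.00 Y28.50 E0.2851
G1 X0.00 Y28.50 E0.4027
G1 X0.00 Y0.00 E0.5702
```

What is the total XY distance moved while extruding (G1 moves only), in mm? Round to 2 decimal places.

Sum the Euclidean lengths of each G1 segment: total = 97.00 mm.

97.00 mm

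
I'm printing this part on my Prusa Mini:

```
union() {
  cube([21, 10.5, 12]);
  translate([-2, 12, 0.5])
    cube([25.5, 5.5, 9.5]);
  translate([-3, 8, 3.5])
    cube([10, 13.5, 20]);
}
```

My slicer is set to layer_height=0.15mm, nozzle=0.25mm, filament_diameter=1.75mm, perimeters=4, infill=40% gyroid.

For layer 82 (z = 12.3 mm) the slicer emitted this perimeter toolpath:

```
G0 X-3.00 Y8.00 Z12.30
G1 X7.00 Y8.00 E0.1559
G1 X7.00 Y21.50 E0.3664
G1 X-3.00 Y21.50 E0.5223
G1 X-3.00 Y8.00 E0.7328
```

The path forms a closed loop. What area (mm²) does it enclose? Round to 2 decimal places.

135.00 mm²

Apply the shoelace formula to the sequence of (X, Y) vertices; enclosed area = 135.00 mm².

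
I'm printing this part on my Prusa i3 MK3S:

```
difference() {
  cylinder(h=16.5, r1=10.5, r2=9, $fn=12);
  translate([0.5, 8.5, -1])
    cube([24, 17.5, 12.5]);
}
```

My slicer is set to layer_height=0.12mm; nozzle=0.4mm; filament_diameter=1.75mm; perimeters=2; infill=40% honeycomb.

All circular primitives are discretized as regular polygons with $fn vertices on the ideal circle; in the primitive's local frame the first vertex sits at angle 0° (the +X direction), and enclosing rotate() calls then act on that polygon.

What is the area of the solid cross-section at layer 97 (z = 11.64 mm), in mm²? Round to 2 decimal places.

At z = 11.64 mm: the cone contributes a regular 12-gon of circumradius 9.442 (interpolated between r1=10.5 and r2=9 at t=0.705) (area = (12/2)·9.442²·sin(360°/12) = 267.44 mm²); the cube at (0.5, 8.5) is absent (z outside [-1, 11.5]); After the difference (first − rest): none of the subtracted shapes is present at this height, so the cone is unchanged — area = 267.44 mm². Overall, the cross-section is a single solid region. Net area = 267.44 mm².

267.44 mm²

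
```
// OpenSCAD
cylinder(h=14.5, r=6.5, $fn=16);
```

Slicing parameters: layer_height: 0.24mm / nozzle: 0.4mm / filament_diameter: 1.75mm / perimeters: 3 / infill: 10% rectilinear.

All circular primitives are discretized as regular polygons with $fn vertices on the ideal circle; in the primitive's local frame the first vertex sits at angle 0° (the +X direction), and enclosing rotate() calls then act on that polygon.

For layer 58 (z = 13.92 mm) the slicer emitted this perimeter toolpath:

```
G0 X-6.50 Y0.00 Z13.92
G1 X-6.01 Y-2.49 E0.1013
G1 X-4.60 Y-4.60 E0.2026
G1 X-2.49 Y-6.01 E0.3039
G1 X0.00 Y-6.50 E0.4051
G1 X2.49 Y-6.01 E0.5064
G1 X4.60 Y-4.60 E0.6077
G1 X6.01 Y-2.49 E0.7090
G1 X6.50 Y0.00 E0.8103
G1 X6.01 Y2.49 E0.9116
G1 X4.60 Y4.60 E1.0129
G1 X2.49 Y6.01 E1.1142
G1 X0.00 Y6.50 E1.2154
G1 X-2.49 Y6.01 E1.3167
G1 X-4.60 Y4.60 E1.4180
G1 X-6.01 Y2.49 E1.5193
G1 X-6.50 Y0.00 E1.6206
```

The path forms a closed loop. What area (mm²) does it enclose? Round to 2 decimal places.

Apply the shoelace formula to the sequence of (X, Y) vertices; enclosed area = 129.51 mm².

129.51 mm²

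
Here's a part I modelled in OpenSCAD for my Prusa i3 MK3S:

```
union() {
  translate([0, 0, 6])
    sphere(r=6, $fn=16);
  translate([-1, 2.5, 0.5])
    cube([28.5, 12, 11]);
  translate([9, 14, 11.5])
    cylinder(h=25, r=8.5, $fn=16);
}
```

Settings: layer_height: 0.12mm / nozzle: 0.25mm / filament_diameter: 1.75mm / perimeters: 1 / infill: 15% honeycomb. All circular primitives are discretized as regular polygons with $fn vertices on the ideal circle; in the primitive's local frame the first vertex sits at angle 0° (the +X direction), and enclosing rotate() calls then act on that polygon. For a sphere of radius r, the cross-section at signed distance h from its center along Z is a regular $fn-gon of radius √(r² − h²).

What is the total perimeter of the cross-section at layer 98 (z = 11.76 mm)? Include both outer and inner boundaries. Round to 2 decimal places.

At z = 11.76 mm: the sphere: section is a regular 16-gon, circumradius = √(r²−h²) = √(6²−5.76²) = 1.680 (perimeter = 2·16·1.680·sin(180°/16) = 10.49 mm); the cube at (-1, 2.5) does not reach this height (z outside [0.5, 11.5]); the r=8.5 cylinder at (9, 14) contributes a regular 16-gon of circumradius 8.5 (perimeter = 2·16·8.500·sin(180°/16) = 53.06 mm); Combining (union): the 2 present regions are separate (no shared area or edge), so areas and boundary lengths simply add and each stays a separate island — boundary = 63.55 mm. Overall, the cross-section has 2 separate islands. Total boundary length (outer) = 63.55 mm.

63.55 mm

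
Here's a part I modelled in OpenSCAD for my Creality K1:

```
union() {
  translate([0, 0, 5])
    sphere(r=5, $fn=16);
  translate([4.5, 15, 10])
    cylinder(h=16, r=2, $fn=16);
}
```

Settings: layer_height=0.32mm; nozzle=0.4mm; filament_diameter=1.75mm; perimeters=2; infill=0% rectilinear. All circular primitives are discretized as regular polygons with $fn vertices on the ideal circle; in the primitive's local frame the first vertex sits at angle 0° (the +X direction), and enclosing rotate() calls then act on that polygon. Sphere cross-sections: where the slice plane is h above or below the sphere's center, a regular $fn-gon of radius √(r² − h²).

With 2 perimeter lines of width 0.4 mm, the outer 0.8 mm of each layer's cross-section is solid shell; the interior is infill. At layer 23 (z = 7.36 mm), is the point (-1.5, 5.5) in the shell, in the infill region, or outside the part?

outside

At z = 7.36 mm: the r=5 sphere contributes a regular 16-gon of circumradius √(5²−2.36²) = 4.408; the cylinder at (4.5, 15) does not reach this height (z outside [10, 26]); Taking the union: only the r=5 sphere is present, so the union is just that shape — 1 connected region. Overall, the cross-section is a single solid region. The nearest boundary edge runs (0.00, 4.41)→(-1.69, 4.07); distance from the point to it = 1.36 mm. The point is not inside any of the regions above, so it lies outside the cross-section (1.36 mm from the nearest boundary).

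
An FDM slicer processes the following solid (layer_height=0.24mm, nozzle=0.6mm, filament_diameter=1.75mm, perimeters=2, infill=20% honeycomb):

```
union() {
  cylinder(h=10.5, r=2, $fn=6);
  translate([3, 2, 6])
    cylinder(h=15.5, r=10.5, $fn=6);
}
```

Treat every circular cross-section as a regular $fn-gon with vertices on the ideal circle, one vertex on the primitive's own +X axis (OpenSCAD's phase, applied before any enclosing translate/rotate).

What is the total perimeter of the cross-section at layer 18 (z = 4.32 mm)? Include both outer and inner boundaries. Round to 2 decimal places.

12.00 mm

At z = 4.32 mm: the cylinder: section is a regular 6-gon, circumradius r=2 (perimeter = 2·6·2.000·sin(180°/6) = 12.00 mm); the cylinder at (3, 2) is absent (z outside [6, 21.5]); Taking the union: only the r=2 cylinder is present, so the union is just that shape — boundary = 12.00 mm. Overall, the cross-section is a single solid region. Total boundary length (outer) = 12.00 mm.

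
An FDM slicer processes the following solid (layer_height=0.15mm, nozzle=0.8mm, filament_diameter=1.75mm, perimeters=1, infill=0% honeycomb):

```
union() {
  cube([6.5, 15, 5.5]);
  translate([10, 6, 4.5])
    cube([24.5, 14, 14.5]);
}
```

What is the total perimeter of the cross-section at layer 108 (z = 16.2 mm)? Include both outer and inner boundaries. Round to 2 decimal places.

At z = 16.2 mm: the cube does not reach this height (z outside [0, 5.5]); the 24.5×14 cube at (10, 6) contributes its full rectangle (perimeter 77.00 mm); Merging all regions: only the 24.5×14 cube at (10, 6) is present, so the union is just that shape — boundary = 77.00 mm. Overall, the cross-section is a single solid region. Total boundary length (outer) = 77.00 mm.

77.00 mm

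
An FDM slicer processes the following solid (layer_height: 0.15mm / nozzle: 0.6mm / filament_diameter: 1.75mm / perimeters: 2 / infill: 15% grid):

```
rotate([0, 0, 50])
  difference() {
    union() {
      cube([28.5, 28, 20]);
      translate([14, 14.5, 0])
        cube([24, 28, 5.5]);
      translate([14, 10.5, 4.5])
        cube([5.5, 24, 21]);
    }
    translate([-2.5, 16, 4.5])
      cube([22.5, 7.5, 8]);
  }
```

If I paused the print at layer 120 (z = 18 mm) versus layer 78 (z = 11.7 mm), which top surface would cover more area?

layer 120 (z = 18 mm)

Layer 120 (z = 18): the cube (footprint 28.5×28) is included at this height (area 798.00 mm²); the cube at (14, 14.5) does not reach this height (z outside [0, 5.5]); the cube at (14, 10.5) is present — its section is the full 5.5×24 rectangle (area 132.00 mm²); Merging all regions: the regions partially overlap — summed areas 930.00 mm² minus the doubly-counted overlap 96.25 mm² gives 833.75 mm² — area = 833.75 mm²; the cube at (-2.5, 16) is absent (z outside [4.5, 12.5]); Subtracting the remaining from the first: none of the subtracted shapes is present at this height, so the result so far is unchanged — area = 833.75 mm²; (whole slice rotated 50° about Z — lengths, areas and connectivity unchanged). So its area = 833.75 mm². Layer 78 (z = 11.7): the cube (footprint 28.5×28) is included at this height (area 798.00 mm²); the cube at (14, 14.5) is absent (z outside [0, 5.5]); the cube at (14, 10.5) (footprint 5.5×24) is included at this height (area 132.00 mm²); Merging all regions: the regions partially overlap — summed areas 930.00 mm² minus the doubly-counted overlap 96.25 mm² gives 833.75 mm² — area = 833.75 mm²; the 22.5×7.5 cube at (-2.5, 16) contributes its full rectangle (area 168.75 mm²); After the difference (first − rest): starting from the result so far (833.75 mm²), the 22.5×7.5 cube at (-2.5, 16) partially overlaps it — only the 150.00 mm² overlap (of its 168.75 mm²) is removed, clipping the outline — area = 683.75 mm²; (whole slice rotated 50° about Z — lengths, areas and connectivity unchanged). So its area = 683.75 mm². Layer 120 is larger (833.75 vs 683.75 mm²).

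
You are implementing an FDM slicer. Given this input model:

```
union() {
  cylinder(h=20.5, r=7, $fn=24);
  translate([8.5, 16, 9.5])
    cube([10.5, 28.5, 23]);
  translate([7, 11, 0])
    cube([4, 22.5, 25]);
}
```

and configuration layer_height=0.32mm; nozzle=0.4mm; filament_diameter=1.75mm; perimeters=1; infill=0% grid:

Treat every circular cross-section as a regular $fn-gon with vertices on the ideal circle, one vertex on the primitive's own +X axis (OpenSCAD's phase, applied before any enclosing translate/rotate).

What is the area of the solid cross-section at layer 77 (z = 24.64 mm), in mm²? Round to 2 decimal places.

345.50 mm²

At z = 24.64 mm: the cylinder is absent (z outside [0, 20.5]); the cube at (8.5, 16) (footprint 10.5×28.5) is included at this height (area 299.25 mm²); the cube at (7, 11) (footprint 4×22.5) is included at this height (area 90.00 mm²); Combining (union): the regions partially overlap — summed areas 389.25 mm² minus the doubly-counted overlap 43.75 mm² gives 345.50 mm² — area = 345.50 mm². Overall, the cross-section is a single solid region. Net area = 345.50 mm².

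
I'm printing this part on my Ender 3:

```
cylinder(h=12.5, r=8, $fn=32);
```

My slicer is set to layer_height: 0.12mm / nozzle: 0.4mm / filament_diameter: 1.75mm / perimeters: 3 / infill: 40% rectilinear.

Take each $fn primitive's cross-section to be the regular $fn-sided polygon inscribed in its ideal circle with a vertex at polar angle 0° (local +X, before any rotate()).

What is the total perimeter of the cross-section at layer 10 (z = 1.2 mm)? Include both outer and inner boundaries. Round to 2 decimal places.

At z = 1.2 mm: the r=8 cylinder gives a regular 32-gon of circumradius 8 (constant along its height) (perimeter = 2·32·8.000·sin(180°/32) = 50.18 mm). Overall, the cross-section is a single solid region. Total boundary length (outer) = 50.18 mm.

50.18 mm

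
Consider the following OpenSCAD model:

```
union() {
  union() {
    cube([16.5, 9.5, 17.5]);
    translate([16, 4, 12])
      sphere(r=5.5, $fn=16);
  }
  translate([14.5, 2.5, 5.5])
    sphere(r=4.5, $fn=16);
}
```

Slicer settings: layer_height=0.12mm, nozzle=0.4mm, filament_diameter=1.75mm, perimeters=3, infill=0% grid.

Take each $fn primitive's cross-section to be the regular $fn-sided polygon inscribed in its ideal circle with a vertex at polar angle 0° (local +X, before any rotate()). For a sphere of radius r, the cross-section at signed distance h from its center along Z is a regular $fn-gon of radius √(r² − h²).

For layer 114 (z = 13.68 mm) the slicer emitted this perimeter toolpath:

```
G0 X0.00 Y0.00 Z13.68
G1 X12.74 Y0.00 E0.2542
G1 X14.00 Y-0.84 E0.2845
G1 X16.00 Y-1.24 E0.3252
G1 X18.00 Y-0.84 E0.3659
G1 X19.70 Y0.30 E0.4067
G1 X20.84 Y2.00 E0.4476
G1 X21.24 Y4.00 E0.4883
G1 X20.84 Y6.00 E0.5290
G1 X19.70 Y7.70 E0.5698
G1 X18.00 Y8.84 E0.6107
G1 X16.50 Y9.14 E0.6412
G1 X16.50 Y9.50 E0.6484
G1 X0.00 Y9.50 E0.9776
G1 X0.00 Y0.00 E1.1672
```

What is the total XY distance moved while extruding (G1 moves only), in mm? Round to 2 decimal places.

58.49 mm

Sum the Euclidean lengths of each G1 segment: total = 58.49 mm.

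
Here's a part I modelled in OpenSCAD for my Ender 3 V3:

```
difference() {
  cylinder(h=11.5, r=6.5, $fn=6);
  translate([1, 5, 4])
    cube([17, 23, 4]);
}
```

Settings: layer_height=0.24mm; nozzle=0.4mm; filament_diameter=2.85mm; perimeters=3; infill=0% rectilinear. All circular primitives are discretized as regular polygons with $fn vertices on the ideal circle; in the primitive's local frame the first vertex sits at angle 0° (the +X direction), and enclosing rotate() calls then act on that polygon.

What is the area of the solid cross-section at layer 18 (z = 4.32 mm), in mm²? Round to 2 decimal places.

108.24 mm²

At z = 4.32 mm: the cylinder: section is a regular 6-gon, circumradius r=6.5 (area = (6/2)·6.500²·sin(360°/6) = 109.77 mm²); the 17×23 cube at (1, 5) contributes its full rectangle (area 391.00 mm²); Taking the first minus the rest: starting from the r=6.5 cylinder (109.77 mm²), the 17×23 cube at (1, 5) partially overlaps it — only the 1.53 mm² overlap (of its 391.00 mm²) is removed, clipping the outline — area = 108.24 mm². Overall, the cross-section is a single solid region. Net area = 108.24 mm².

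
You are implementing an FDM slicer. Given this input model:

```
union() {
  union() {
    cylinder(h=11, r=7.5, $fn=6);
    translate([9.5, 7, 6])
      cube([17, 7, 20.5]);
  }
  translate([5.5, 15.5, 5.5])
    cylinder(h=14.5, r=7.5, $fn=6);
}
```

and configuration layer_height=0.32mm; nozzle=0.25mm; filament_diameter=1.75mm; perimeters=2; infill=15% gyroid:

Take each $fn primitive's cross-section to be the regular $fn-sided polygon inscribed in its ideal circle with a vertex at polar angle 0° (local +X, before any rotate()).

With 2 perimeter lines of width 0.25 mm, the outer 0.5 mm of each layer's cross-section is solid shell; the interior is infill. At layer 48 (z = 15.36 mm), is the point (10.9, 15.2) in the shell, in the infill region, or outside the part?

infill

At z = 15.36 mm: the cylinder is not intersected at this z (z outside [0, 11]); the cube at (9.5, 7) (footprint 17×7) is included at this height; Combining (union): only the 17×7 cube at (9.5, 7) is present, so the union is just that shape — 1 connected region; the r=7.5 cylinder at (5.5, 15.5) gives a regular 6-gon of circumradius 7.5 (constant along its height); Taking the union: the regions partially overlap (shared area 6.01 mm²), so overlapping operands fuse into one piece — 1 connected region. Overall, the cross-section is a single solid region. The nearest boundary edge runs (13.00, 15.50)→(12.13, 14.00); distance from the point to it = 1.67 mm. The point is inside the cross-section and 1.67 mm from the nearest boundary — more than the 0.5 mm shell width (2 × 0.25), so it's in the infill interior.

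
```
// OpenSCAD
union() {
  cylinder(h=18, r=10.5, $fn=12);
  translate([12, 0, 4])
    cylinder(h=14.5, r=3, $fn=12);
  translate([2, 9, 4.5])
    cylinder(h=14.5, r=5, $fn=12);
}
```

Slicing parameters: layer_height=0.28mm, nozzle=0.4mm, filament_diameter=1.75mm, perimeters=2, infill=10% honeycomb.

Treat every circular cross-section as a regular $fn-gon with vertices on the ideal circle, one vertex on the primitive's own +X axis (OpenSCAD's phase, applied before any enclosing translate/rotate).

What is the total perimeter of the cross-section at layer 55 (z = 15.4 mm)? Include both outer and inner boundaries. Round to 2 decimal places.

80.75 mm

At z = 15.4 mm: the r=10.5 cylinder contributes a regular 12-gon of circumradius 10.5 (perimeter = 2·12·10.500·sin(180°/12) = 65.22 mm); the r=3 cylinder at (12, 0) gives a regular 12-gon of circumradius 3 (constant along its height) (perimeter = 2·12·3.000·sin(180°/12) = 18.63 mm); the r=5 cylinder at (2, 9) gives a regular 12-gon of circumradius 5 (constant along its height) (perimeter = 2·12·5.000·sin(180°/12) = 31.06 mm); Merging all regions: the regions partially overlap (shared area 47.51 mm²), so the edge portions inside another operand are dropped and the merged outline is re-measured after clipping — boundary = 80.75 mm. Overall, the cross-section is a single solid region. Total boundary length (outer) = 80.75 mm.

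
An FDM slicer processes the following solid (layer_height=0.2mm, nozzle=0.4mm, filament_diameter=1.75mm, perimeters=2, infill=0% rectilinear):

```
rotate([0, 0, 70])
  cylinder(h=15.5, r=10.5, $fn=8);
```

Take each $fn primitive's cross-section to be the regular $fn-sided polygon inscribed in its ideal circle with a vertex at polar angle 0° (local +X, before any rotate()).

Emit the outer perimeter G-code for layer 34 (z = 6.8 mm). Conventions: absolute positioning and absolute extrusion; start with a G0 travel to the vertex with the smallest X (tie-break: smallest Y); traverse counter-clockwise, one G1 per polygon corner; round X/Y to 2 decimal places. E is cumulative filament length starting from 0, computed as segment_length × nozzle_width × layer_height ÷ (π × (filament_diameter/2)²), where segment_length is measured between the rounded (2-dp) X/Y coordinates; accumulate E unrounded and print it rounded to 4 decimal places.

At z = 6.8 mm: the r=10.5 cylinder gives a regular 8-gon of circumradius 10.5 (constant along its height); (whole slice rotated 70° about Z — lengths, areas and connectivity unchanged). The outline is a single polygon with 8 vertices. Extrusion per mm of travel: 0.4 × 0.2 / (π × 0.875²) = 0.033260. Accumulating E over each segment gives final E = 2.1390.

G0 X-9.87 Y3.59 Z6.80
G1 X-9.52 Y-4.44 E0.2673
G1 X-3.59 Y-9.87 E0.5348
G1 X4.44 Y-9.52 E0.8021
G1 X9.87 Y-3.59 E1.0695
G1 X9.52 Y4.44 E1.3369
G1 X3.59 Y9.87 E1.6043
G1 X-4.44 Y9.52 E1.8716
G1 X-9.87 Y3.59 E2.1390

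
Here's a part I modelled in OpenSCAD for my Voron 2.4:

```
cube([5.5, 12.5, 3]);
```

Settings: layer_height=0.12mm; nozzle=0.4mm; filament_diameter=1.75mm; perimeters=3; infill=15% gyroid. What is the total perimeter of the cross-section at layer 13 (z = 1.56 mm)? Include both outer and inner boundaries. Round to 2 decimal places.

At z = 1.56 mm: the 5.5×12.5 cube contributes its full rectangle (perimeter 36.00 mm). Overall, the cross-section is a single solid region. Total boundary length (outer) = 36.00 mm.

36.00 mm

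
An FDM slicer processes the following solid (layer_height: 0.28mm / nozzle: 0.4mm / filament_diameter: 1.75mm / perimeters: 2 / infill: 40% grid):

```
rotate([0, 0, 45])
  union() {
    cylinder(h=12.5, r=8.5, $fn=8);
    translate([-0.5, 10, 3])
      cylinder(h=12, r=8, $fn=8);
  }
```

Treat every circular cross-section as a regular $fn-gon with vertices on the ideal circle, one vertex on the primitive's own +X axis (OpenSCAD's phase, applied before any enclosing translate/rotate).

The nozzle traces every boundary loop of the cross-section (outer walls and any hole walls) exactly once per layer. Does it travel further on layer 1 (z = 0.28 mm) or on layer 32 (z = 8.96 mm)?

layer 32 (z = 8.96 mm)

Layer 1 (z = 0.28): the r=8.5 cylinder contributes a regular 8-gon of circumradius 8.5 (perimeter = 2·8·8.500·sin(180°/8) = 52.04 mm); the cylinder at (-0.5, 10) does not reach this height (z outside [3, 15]); Taking the union: only the r=8.5 cylinder is present, so the union is just that shape — boundary = 52.04 mm; (whole slice rotated 45° about Z — lengths, areas and connectivity unchanged). So its perimeter = 52.04 mm. Layer 32 (z = 8.96): the cylinder: section is a regular 8-gon, circumradius r=8.5 (perimeter = 2·8·8.500·sin(180°/8) = 52.04 mm); the r=8 cylinder at (-0.5, 10) gives a regular 8-gon of circumradius 8 (constant along its height) (perimeter = 2·8·8.000·sin(180°/8) = 48.98 mm); Combining (union): the regions partially overlap (shared area 47.81 mm²), so the edge portions inside another operand are dropped and the merged outline is re-measured after clipping — boundary = 72.25 mm; (whole slice rotated 45° about Z — lengths, areas and connectivity unchanged). So its perimeter = 72.25 mm. Layer 32 is larger (72.25 vs 52.04 mm).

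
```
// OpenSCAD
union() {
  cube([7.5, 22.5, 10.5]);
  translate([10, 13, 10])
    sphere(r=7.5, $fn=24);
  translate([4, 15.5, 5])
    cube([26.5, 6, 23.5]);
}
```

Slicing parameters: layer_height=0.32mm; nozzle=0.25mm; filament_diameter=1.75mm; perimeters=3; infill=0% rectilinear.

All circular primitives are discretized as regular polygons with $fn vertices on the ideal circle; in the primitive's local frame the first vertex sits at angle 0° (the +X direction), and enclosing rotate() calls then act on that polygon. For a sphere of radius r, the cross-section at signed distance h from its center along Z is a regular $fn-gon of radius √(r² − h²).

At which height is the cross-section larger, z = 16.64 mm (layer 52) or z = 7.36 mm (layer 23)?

Layer 52 (z = 16.64): the cube is absent (z outside [0, 10.5]); the r=7.5 sphere at (10, 13) contributes a regular 24-gon of circumradius √(7.5²−6.64²) = 3.487 (area = (24/2)·3.487²·sin(360°/24) = 37.77 mm²); the 26.5×6 cube at (4, 15.5) contributes its full rectangle (area 159.00 mm²); Merging all regions: the regions partially overlap — summed areas 196.77 mm² minus the doubly-counted overlap 3.19 mm² gives 193.57 mm² — area = 193.57 mm². So its area = 193.57 mm². Layer 23 (z = 7.36): the cube (footprint 7.5×22.5) is included at this height (area 168.75 mm²); the sphere at (10, 13): section is a regular 24-gon, circumradius = √(r²−h²) = √(7.5²−2.64²) = 7.020 (area = (24/2)·7.020²·sin(360°/24) = 153.06 mm²); the cube at (4, 15.5) is present — its section is the full 26.5×6 rectangle (area 159.00 mm²); Merging all regions: the regions partially overlap — summed areas 480.81 mm² minus the doubly-counted overlap 95.40 mm² gives 385.41 mm² — area = 385.41 mm². So its area = 385.41 mm². Layer 23 is larger (385.41 vs 193.57 mm²).

layer 23 (z = 7.36 mm)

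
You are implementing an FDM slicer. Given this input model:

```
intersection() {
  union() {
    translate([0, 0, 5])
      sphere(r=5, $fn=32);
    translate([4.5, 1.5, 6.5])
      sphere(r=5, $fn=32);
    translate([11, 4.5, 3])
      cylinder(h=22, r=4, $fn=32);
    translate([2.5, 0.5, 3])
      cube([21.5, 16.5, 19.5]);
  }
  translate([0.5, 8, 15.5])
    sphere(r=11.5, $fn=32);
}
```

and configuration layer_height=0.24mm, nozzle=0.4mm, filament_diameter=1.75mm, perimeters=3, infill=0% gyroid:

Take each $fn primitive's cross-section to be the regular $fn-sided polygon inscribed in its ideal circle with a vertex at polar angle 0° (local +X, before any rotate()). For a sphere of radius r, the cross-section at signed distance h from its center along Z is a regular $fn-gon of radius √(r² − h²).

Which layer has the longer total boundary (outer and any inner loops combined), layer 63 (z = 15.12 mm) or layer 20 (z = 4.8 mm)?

layer 63 (z = 15.12 mm)

Layer 63 (z = 15.12): the sphere is not intersected at this z (|z−center|=10.120 > r=5); the sphere at (4.5, 1.5) is not intersected at this z (|z−center|=8.620 > r=5); the r=4 cylinder at (11, 4.5) gives a regular 32-gon of circumradius 4 (constant along its height) (perimeter = 2·32·4.000·sin(180°/32) = 25.09 mm); the cube at (2.5, 0.5) is present — its section is the full 21.5×16.5 rectangle (perimeter 76.00 mm); Taking the union: the r=4 cylinder at (11, 4.5) lies entirely inside the 21.5×16.5 cube at (2.5, 0.5), so the union is just the 21.5×16.5 cube at (2.5, 0.5) — boundary = 76.00 mm; the sphere at (0.5, 8): section is a regular 32-gon, circumradius = √(r²−h²) = √(11.5²−0.38²) = 11.494 (perimeter = 2·32·11.494·sin(180°/32) = 72.10 mm); Keeping only the common overlap: the r=11.5 sphere at (0.5, 8) partially overlaps that combined region; clipping to the common part keeps 137.51 mm² — boundary = 46.80 mm. So its perimeter = 46.80 mm. Layer 20 (z = 4.8): the r=5 sphere slices to a regular 32-gon of circumradius 4.996 (√(r²−h²) with h=0.2 from center) (perimeter = 2·32·4.996·sin(180°/32) = 31.34 mm); the sphere at (4.5, 1.5): section is a regular 32-gon, circumradius = √(r²−h²) = √(5²−1.7²) = 4.702 (perimeter = 2·32·4.702·sin(180°/32) = 29.50 mm); the r=4 cylinder at (11, 4.5) contributes a regular 32-gon of circumradius 4 (perimeter = 2·32·4.000·sin(180°/32) = 25.09 mm); the cube at (2.5, 0.5) is present — its section is the full 21.5×16.5 rectangle (perimeter 76.00 mm); Combining (union): the regions partially overlap (shared area 112.36 mm²), so the edge portions inside another operand are dropped and the merged outline is re-measured after clipping — boundary = 94.09 mm; the r=11.5 sphere at (0.5, 8) slices to a regular 32-gon of circumradius 4.214 (√(r²−h²) with h=10.7 from center) (perimeter = 2·32·4.214·sin(180°/32) = 26.44 mm); Taking the intersection: the r=11.5 sphere at (0.5, 8) partially overlaps that combined region; clipping to the common part keeps 16.04 mm² — boundary = 24.52 mm. So its perimeter = 24.52 mm. Layer 63 is larger (46.80 vs 24.52 mm).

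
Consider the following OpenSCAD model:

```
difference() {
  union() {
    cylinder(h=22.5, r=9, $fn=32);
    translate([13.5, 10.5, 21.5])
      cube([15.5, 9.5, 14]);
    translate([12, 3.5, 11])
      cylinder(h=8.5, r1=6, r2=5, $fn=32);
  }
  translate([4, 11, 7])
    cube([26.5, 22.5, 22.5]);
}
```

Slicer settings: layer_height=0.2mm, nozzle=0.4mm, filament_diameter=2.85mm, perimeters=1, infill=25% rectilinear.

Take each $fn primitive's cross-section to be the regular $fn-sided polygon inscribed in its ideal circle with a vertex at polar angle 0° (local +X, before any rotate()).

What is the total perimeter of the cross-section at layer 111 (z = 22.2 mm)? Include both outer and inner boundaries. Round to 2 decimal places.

88.46 mm

At z = 22.2 mm: the cylinder: section is a regular 32-gon, circumradius r=9 (perimeter = 2·32·9.000·sin(180°/32) = 56.46 mm); the 15.5×9.5 cube at (13.5, 10.5) contributes its full rectangle (perimeter 50.00 mm); the cone at (12, 3.5) is absent (z outside [11, 19.5]); Combining (union): the 2 present regions are separate (no shared area or edge), so areas and boundary lengths simply add and each stays a separate island — boundary = 106.46 mm; the 26.5×22.5 cube at (4, 11) contributes its full rectangle (perimeter 98.00 mm); Subtracting the remaining from the first: starting from that combined region, the 26.5×22.5 cube at (4, 11) partially overlaps it — only the 139.50 mm² overlap (of its 596.25 mm²) is removed, clipping the outline — boundary = 88.46 mm. Overall, the cross-section has 2 separate islands. Total boundary length (outer) = 88.46 mm.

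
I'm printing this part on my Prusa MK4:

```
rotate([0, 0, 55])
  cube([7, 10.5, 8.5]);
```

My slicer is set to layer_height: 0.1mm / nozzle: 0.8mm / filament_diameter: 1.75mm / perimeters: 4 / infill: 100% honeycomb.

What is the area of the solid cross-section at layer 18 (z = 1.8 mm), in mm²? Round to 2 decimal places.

73.50 mm²

At z = 1.8 mm: the 7×10.5 cube contributes its full rectangle (area 73.50 mm²); (whole slice rotated 55° about Z — lengths, areas and connectivity unchanged). Overall, the cross-section is a single solid region. Net area = 73.50 mm².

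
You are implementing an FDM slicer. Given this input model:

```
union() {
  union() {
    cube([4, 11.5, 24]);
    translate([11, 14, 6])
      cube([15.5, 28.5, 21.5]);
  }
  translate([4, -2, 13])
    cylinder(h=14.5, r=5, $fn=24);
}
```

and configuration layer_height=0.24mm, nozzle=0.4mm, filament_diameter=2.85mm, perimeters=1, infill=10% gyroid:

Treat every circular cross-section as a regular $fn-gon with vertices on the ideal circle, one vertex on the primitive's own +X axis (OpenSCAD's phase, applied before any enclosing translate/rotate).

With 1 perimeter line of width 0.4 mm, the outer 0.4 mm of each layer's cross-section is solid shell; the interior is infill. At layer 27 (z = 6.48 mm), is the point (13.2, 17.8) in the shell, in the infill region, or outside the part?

infill

At z = 6.48 mm: the cube is present — its section is the full 4×11.5 rectangle; the 15.5×28.5 cube at (11, 14) contributes its full rectangle; Taking the union: the 2 present regions are separate (no shared area or edge), so areas and boundary lengths simply add and each stays a separate island — 2 connected regions; the cylinder at (4, -2) is not intersected at this z (z outside [13, 27.5]); Merging all regions: only that combined region is present, so the union is just that shape — 2 connected regions. Overall, the cross-section has 2 separate islands. The nearest boundary edge runs (11.00, 14.00)→(11.00, 42.50); distance from the point to it = 2.20 mm. (Shell/infill is judged within the island containing the point — the largest one.) The point is inside the cross-section and 2.20 mm from the nearest boundary — more than the 0.4 mm shell width (1 × 0.4), so it's in the infill interior.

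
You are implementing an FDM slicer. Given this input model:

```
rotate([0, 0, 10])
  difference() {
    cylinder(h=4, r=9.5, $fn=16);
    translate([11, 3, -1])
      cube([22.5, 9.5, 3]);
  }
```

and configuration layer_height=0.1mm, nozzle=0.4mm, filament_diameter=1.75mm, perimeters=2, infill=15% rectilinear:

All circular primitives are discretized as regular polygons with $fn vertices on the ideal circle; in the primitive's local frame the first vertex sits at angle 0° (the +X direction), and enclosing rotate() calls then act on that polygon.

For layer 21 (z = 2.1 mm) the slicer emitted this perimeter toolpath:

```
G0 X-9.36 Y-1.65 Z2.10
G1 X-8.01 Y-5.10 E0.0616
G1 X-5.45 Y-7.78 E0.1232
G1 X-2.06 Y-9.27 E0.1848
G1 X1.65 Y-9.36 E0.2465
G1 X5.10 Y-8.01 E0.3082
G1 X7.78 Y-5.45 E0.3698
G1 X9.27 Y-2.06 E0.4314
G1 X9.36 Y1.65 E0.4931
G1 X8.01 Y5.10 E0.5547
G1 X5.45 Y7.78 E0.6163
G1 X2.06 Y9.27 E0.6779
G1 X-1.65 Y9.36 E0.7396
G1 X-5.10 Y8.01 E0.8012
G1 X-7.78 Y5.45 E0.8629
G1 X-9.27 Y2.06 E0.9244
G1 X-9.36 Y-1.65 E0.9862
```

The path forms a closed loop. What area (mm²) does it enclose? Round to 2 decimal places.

Apply the shoelace formula to the sequence of (X, Y) vertices; enclosed area = 276.23 mm².

276.23 mm²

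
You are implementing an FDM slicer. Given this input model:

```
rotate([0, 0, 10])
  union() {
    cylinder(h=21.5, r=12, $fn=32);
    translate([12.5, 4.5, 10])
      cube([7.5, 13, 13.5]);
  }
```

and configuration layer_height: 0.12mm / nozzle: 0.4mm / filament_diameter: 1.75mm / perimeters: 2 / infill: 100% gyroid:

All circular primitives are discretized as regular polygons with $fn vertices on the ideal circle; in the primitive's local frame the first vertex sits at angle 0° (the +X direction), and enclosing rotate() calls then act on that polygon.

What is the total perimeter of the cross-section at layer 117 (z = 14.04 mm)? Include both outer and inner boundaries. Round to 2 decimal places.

116.28 mm

At z = 14.04 mm: the r=12 cylinder gives a regular 32-gon of circumradius 12 (constant along its height) (perimeter = 2·32·12.000·sin(180°/32) = 75.28 mm); the cube at (12.5, 4.5) (footprint 7.5×13) is included at this height (perimeter 41.00 mm); Combining (union): the 2 present regions are separate (no shared area or edge), so areas and boundary lengths simply add and each stays a separate island — boundary = 116.28 mm; (whole slice rotated 10° about Z — lengths, areas and connectivity unchanged). Overall, the cross-section has 2 separate islands. Total boundary length (outer) = 116.28 mm.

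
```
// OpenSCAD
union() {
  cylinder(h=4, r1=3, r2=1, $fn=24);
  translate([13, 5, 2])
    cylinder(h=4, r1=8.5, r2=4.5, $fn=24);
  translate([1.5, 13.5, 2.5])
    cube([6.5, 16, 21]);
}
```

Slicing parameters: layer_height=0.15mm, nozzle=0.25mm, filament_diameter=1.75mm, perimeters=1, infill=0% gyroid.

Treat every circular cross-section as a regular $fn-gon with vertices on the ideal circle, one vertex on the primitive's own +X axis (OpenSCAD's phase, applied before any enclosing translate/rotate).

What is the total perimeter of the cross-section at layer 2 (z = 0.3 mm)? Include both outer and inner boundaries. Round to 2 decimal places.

At z = 0.3 mm: the cone (r1=3→r2=1) has section circumradius 2.850 here — a regular 24-gon (perimeter = 2·24·2.850·sin(180°/24) = 17.86 mm); the cone at (13, 5) does not reach this height (z outside [2, 6]); the cube at (1.5, 13.5) is absent (z outside [2.5, 23.5]); Combining (union): only the cone is present, so the union is just that shape — boundary = 17.86 mm. Overall, the cross-section is a single solid region. Total boundary length (outer) = 17.86 mm.

17.86 mm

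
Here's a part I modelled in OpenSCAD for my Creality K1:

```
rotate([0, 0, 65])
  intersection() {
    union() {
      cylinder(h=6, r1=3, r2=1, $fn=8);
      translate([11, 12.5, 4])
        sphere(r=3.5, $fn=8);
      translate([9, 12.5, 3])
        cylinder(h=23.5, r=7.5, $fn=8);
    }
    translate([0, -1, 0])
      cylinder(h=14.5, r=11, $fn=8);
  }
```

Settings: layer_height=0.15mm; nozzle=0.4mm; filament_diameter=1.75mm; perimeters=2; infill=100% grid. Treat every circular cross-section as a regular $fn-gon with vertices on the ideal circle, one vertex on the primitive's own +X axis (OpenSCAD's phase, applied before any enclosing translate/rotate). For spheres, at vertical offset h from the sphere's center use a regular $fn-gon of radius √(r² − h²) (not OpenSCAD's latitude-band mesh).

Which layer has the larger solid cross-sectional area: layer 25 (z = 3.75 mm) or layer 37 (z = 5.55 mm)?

Layer 25 (z = 3.75): the cone: at t=0.625 of its height the radius interpolates to r₁+(r₂−r₁)t = 1.750, giving a regular 8-gon of that circumradius (area = (8/2)·1.750²·sin(360°/8) = 8.66 mm²); the r=3.5 sphere at (11, 12.5) slices to a regular 8-gon of circumradius 3.491 (√(r²−h²) with h=0.25 from center) (area = (8/2)·3.491²·sin(360°/8) = 34.47 mm²); the r=7.5 cylinder at (9, 12.5) contributes a regular 8-gon of circumradius 7.5 (area = (8/2)·7.500²·sin(360°/8) = 159.10 mm²); Combining (union): the regions partially overlap — summed areas 202.23 mm² minus the doubly-counted overlap 34.47 mm² gives 167.76 mm² — area = 167.76 mm²; the cylinder at (0, -1): section is a regular 8-gon, circumradius r=11 (area = (8/2)·11.000²·sin(360°/8) = 342.24 mm²); Keeping only the common overlap: the r=11 cylinder at (0, -1) partially overlaps that combined region; clipping to the common part keeps 14.66 mm² — area = 14.66 mm²; (whole slice rotated 65° about Z — lengths, areas and connectivity unchanged). So its area = 14.66 mm². Layer 37 (z = 5.55): the cone: at t=0.925 of its height the radius interpolates to r₁+(r₂−r₁)t = 1.150, giving a regular 8-gon of that circumradius (area = (8/2)·1.150²·sin(360°/8) = 3.74 mm²); the sphere at (11, 12.5): section is a regular 8-gon, circumradius = √(r²−h²) = √(3.5²−1.55²) = 3.138 (area = (8/2)·3.138²·sin(360°/8) = 27.85 mm²); the r=7.5 cylinder at (9, 12.5) gives a regular 8-gon of circumradius 7.5 (constant along its height) (area = (8/2)·7.500²·sin(360°/8) = 159.10 mm²); Merging all regions: the regions partially overlap — summed areas 190.69 mm² minus the doubly-counted overlap 27.85 mm² gives 162.84 mm² — area = 162.84 mm²; the r=11 cylinder at (0, -1) gives a regular 8-gon of circumradius 11 (constant along its height) (area = (8/2)·11.000²·sin(360°/8) = 342.24 mm²); After intersecting: the r=11 cylinder at (0, -1) partially overlaps the result so far; clipping to the common part keeps 9.74 mm² — area = 9.74 mm²; (rotated 65° about Z; rotation is an isometry so areas/perimeters/island counts are preserved). So its area = 9.74 mm². Layer 25 is larger (14.66 vs 9.74 mm²).

layer 25 (z = 3.75 mm)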